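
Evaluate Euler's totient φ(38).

18

First factor: 38 = 2 * 19.
φ(38) = 38 · (1 − 1/2) · (1 − 1/19)
       = 38 · 18/38 = 18.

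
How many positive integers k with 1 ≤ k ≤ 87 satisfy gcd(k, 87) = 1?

87 = 3 × 29.
φ(87) = 87 · (1 − 1/3) · (1 − 1/29)
       = 87 · 56/87 = 56.

56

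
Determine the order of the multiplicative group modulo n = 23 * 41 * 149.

φ(23) = 23 − 1 = 22.
φ(41) = 41 − 1 = 40.
φ(149) = 149 − 1 = 148.
Since φ is multiplicative, φ(140507) = 22 · 40 · 148 = 130240.

130240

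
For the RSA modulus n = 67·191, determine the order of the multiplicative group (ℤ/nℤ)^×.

12540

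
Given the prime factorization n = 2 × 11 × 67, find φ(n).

φ(1474) = 1474 · (1 − 1/2) · (1 − 1/11) · (1 − 1/67)
       = 1474 · 660/1474 = 660.

660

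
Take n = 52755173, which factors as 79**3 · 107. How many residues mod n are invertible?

51600588

φ(52755173) = 52755173 · (1 − 1/79) · (1 − 1/107)
       = 52755173 · 8268/8453 = 51600588.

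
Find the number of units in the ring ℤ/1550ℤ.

Prime factorization: 1550 = 2 * 5**2 * 31.
φ(1550) = 1550 · (1 − 1/2) · (1 − 1/5) · (1 − 1/31)
       = 1550 · 120/310 = 600.

600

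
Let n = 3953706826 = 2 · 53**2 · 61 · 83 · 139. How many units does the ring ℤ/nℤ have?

φ(3953706826) = 3953706826 · (1 − 1/2) · (1 − 1/53) · (1 − 1/61) · (1 − 1/83) · (1 − 1/139)
       = 3953706826 · 35305920/74598242 = 1871213760.

1871213760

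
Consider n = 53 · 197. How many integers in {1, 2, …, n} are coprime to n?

φ(10441) = 10441 · (1 − 1/53) · (1 − 1/197)
       = 10441 · 10192/10441 = 10192.

10192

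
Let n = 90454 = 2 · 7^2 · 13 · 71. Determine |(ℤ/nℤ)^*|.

35280

φ(90454) = 90454 · (1 − 1/2) · (1 − 1/7) · (1 − 1/13) · (1 − 1/71)
       = 90454 · 5040/12922 = 35280.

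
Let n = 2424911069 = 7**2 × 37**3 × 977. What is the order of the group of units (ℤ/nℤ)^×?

2020249728

φ(7^2) = 7^1·(7−1) = 7·6 = 42.
φ(37^3) = 37^2·(37−1) = 1369·36 = 49284.
φ(977) = 977 − 1 = 976.
Multiply: 42 · 49284 · 976 = 2020249728.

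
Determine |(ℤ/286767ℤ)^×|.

163296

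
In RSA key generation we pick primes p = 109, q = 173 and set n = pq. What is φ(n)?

18576

φ(18857) = 18857 · (1 − 1/109) · (1 − 1/173)
       = 18857 · 18576/18857 = 18576.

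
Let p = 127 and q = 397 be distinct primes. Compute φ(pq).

φ(pq) = (p−1)(q−1) = 126 · 396 = 49896.

49896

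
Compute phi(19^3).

φ(6859) = 6859 · (1 − 1/19)
       = 6859 · 18/19 = 6498.

6498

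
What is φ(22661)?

Prime factorization: 22661 = 17 * 31 * 43.
φ(17) = 17 − 1 = 16.
φ(31) = 31 − 1 = 30.
φ(43) = 43 − 1 = 42.
Since φ is multiplicative, φ(22661) = 16 · 30 · 42 = 20160.

20160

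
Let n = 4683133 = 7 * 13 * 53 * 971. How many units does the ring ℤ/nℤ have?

3631680

φ(4683133) = 4683133 · (1 − 1/7) · (1 − 1/13) · (1 − 1/53) · (1 − 1/971)
       = 4683133 · 3631680/4683133 = 3631680.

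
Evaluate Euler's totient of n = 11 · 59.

580

φ(649) = 649 · (1 − 1/11) · (1 − 1/59)
       = 649 · 580/649 = 580.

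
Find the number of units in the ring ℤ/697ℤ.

640

Factor 697: 697 = 17 × 41.
φ(697) = 697 · (1 − 1/17) · (1 − 1/41)
       = 697 · 640/697 = 640.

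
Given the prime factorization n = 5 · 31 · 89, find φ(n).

10560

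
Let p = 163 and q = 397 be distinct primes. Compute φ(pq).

φ(n) = (p − 1)(q − 1) = (163−1)(397−1) = 162·396 = 64152.

64152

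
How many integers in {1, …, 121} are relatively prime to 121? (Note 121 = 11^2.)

φ(11^2) = 11^1·(11−1) = 11·10 = 110.

110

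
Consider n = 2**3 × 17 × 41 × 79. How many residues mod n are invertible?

199680

φ(440504) = 440504 · (1 − 1/2) · (1 − 1/17) · (1 − 1/41) · (1 − 1/79)
       = 440504 · 49920/110126 = 199680.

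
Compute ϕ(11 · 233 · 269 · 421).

φ(290257187) = 290257187 · (1 − 1/11) · (1 − 1/233) · (1 − 1/269) · (1 − 1/421)
       = 290257187 · 261139200/290257187 = 261139200.

261139200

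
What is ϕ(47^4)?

φ(47^4) = 47^4 − 47^3 = 4879681 − 103823 = 4775858.

4775858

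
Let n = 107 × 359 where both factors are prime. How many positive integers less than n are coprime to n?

37948

φ(107) = 107 − 1 = 106.
φ(359) = 359 − 1 = 358.
Since φ is multiplicative, φ(38413) = 106 · 358 = 37948.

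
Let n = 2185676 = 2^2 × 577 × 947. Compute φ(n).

1089792

φ(2^2) = 2^1·(2−1) = 2·1 = 2.
φ(577) = 577 − 1 = 576.
φ(947) = 947 − 1 = 946.
Multiply: 2 · 576 · 946 = 1089792.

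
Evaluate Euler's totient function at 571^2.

φ(571^2) = 571^1·(571−1) = 571·570 = 325470.

325470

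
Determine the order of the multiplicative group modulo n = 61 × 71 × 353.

φ(1528843) = 1528843 · (1 − 1/61) · (1 − 1/71) · (1 − 1/353)
       = 1528843 · 1478400/1528843 = 1478400.

1478400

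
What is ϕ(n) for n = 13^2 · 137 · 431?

9122880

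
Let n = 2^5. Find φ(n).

φ(2^5) = 2^4·(2−1) = 16·1 = 16.

16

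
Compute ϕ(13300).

4320

First factor: 13300 = 2**2 × 5**2 × 7 × 19.
φ(13300) = 13300 · (1 − 1/2) · (1 − 1/5) · (1 − 1/7) · (1 − 1/19)
       = 13300 · 432/1330 = 4320.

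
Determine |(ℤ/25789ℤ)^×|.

Prime factorization: 25789 = 17 * 37 * 41.
φ(17) = 17 − 1 = 16.
φ(37) = 37 − 1 = 36.
φ(41) = 41 − 1 = 40.
Multiply: 16 · 36 · 40 = 23040.

23040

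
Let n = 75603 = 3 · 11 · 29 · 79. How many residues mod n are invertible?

φ(75603) = 75603 · (1 − 1/3) · (1 − 1/11) · (1 − 1/29) · (1 − 1/79)
       = 75603 · 43680/75603 = 43680.

43680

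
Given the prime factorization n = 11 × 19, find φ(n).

φ(209) = 209 · (1 − 1/11) · (1 − 1/19)
       = 209 · 180/209 = 180.

180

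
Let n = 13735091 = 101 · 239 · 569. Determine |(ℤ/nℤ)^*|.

13518400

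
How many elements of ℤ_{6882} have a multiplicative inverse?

Factor 6882: 6882 = 2 · 3 · 31 · 37.
φ(6882) = 6882 · (1 − 1/2) · (1 − 1/3) · (1 − 1/31) · (1 − 1/37)
       = 6882 · 2160/6882 = 2160.

2160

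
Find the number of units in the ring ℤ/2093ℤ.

1584

First factor: 2093 = 7 * 13 * 23.
φ(7) = 7 − 1 = 6.
φ(13) = 13 − 1 = 12.
φ(23) = 23 − 1 = 22.
Multiply: 6 · 12 · 22 = 1584.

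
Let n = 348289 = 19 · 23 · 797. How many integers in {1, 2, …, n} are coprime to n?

φ(348289) = 348289 · (1 − 1/19) · (1 − 1/23) · (1 − 1/797)
       = 348289 · 315216/348289 = 315216.

315216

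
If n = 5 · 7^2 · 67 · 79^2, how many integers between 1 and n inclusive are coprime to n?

68324256

φ(5) = 5 − 1 = 4.
φ(7^2) = 7^2 − 7^1 = 49 − 7 = 42.
φ(67) = 67 − 1 = 66.
φ(79^2) = 79^2 − 79^1 = 6241 − 79 = 6162.
Since φ is multiplicative, φ(102446015) = 4 · 42 · 66 · 6162 = 68324256.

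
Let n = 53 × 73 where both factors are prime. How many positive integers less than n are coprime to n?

3744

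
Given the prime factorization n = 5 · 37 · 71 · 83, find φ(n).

826560

φ(5) = 5 − 1 = 4.
φ(37) = 37 − 1 = 36.
φ(71) = 71 − 1 = 70.
φ(83) = 83 − 1 = 82.
Multiply: 4 · 36 · 70 · 82 = 826560.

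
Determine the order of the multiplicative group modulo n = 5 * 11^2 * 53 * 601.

φ(5) = 5 − 1 = 4.
φ(11^2) = 11^1·(11−1) = 11·10 = 110.
φ(53) = 53 − 1 = 52.
φ(601) = 601 − 1 = 600.
Since φ is multiplicative, φ(19271065) = 4 · 110 · 52 · 600 = 13728000.

13728000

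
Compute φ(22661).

22661 = 17 · 31 · 43.
φ(22661) = 22661 · (1 − 1/17) · (1 − 1/31) · (1 − 1/43)
       = 22661 · 20160/22661 = 20160.

20160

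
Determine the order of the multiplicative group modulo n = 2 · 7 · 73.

432

φ(1022) = 1022 · (1 − 1/2) · (1 − 1/7) · (1 − 1/73)
       = 1022 · 432/1022 = 432.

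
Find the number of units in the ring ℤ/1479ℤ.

Prime factorization: 1479 = 3 · 17 · 29.
φ(3) = 3 − 1 = 2.
φ(17) = 17 − 1 = 16.
φ(29) = 29 − 1 = 28.
Multiply: 2 · 16 · 28 = 896.

896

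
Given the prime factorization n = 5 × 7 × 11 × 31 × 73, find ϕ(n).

518400

φ(871255) = 871255 · (1 − 1/5) · (1 − 1/7) · (1 − 1/11) · (1 − 1/31) · (1 − 1/73)
       = 871255 · 518400/871255 = 518400.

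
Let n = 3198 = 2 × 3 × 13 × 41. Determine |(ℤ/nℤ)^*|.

960

φ(2) = 2 − 1 = 1.
φ(3) = 3 − 1 = 2.
φ(13) = 13 − 1 = 12.
φ(41) = 41 − 1 = 40.
φ(3198) = 1 × 2 × 12 × 40 = 960.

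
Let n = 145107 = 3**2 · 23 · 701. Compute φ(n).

φ(3^2) = 3^2 − 3^1 = 9 − 3 = 6.
φ(23) = 23 − 1 = 22.
φ(701) = 701 − 1 = 700.
φ(145107) = 6 × 22 × 700 = 92400.

92400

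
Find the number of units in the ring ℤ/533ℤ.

533 = 13 × 41.
φ(13) = 13 − 1 = 12.
φ(41) = 41 − 1 = 40.
Since φ is multiplicative, φ(533) = 12 · 40 = 480.

480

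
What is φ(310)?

120

First factor: 310 = 2 · 5 · 31.
φ(2) = 2 − 1 = 1.
φ(5) = 5 − 1 = 4.
φ(31) = 31 − 1 = 30.
Since φ is multiplicative, φ(310) = 1 · 4 · 30 = 120.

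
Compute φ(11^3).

1210

φ(11^3) = 11^3 − 11^2 = 1331 − 121 = 1210.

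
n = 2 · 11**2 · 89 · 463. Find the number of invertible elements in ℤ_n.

φ(9972094) = 9972094 · (1 − 1/2) · (1 − 1/11) · (1 − 1/89) · (1 − 1/463)
       = 9972094 · 406560/906554 = 4472160.

4472160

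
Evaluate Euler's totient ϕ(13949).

13949 = 13 · 29 · 37.
φ(13949) = 13949 · (1 − 1/13) · (1 − 1/29) · (1 − 1/37)
       = 13949 · 12096/13949 = 12096.

12096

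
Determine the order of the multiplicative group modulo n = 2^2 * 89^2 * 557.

φ(2^2) = 2^2 − 2^1 = 4 − 2 = 2.
φ(89^2) = 89^2 − 89^1 = 7921 − 89 = 7832.
φ(557) = 557 − 1 = 556.
Since φ is multiplicative, φ(17647988) = 2 · 7832 · 556 = 8709184.

8709184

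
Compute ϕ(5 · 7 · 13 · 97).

φ(44135) = 44135 · (1 − 1/5) · (1 − 1/7) · (1 − 1/13) · (1 − 1/97)
       = 44135 · 27648/44135 = 27648.

27648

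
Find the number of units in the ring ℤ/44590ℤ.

14112

First factor: 44590 = 2 · 5 · 7^3 · 13.
φ(2) = 2 − 1 = 1.
φ(5) = 5 − 1 = 4.
φ(7^3) = 7^3 − 7^2 = 343 − 49 = 294.
φ(13) = 13 − 1 = 12.
φ(44590) = 1 × 4 × 294 × 12 = 14112.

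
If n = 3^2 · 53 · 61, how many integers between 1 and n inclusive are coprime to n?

18720

φ(29097) = 29097 · (1 − 1/3) · (1 − 1/53) · (1 − 1/61)
       = 29097 · 6240/9699 = 18720.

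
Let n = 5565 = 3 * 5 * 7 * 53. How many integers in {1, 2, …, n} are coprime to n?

φ(3) = 3 − 1 = 2.
φ(5) = 5 − 1 = 4.
φ(7) = 7 − 1 = 6.
φ(53) = 53 − 1 = 52.
φ(5565) = 2 × 4 × 6 × 52 = 2496.

2496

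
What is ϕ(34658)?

15120

34658 = 2 × 13 × 31 × 43.
φ(2) = 2 − 1 = 1.
φ(13) = 13 − 1 = 12.
φ(31) = 31 − 1 = 30.
φ(43) = 43 − 1 = 42.
φ(34658) = 1 × 12 × 30 × 42 = 15120.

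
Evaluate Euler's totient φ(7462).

7462 = 2 · 7 · 13 · 41.
φ(7462) = 7462 · (1 − 1/2) · (1 − 1/7) · (1 − 1/13) · (1 − 1/41)
       = 7462 · 2880/7462 = 2880.

2880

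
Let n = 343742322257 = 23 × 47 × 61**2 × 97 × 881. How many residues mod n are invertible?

φ(343742322257) = 343742322257 · (1 − 1/23) · (1 − 1/47) · (1 − 1/61) · (1 − 1/97) · (1 − 1/881)
       = 343742322257 · 5129625600/5635120037 = 312907161600.

312907161600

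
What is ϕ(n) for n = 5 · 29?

112

φ(145) = 145 · (1 − 1/5) · (1 − 1/29)
       = 145 · 112/145 = 112.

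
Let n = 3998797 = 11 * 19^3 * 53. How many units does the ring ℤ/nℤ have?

3378960

φ(3998797) = 3998797 · (1 − 1/11) · (1 − 1/19) · (1 − 1/53)
       = 3998797 · 9360/11077 = 3378960.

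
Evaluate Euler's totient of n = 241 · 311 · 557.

φ(41747707) = 41747707 · (1 − 1/241) · (1 − 1/311) · (1 − 1/557)
       = 41747707 · 41366400/41747707 = 41366400.

41366400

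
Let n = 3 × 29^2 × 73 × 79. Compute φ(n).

φ(14550141) = 14550141 · (1 − 1/3) · (1 − 1/29) · (1 − 1/73) · (1 − 1/79)
       = 14550141 · 314496/501729 = 9120384.

9120384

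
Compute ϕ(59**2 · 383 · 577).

752949504

φ(769269671) = 769269671 · (1 − 1/59) · (1 − 1/383) · (1 − 1/577)
       = 769269671 · 12761856/13038469 = 752949504.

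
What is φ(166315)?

120960

Factor 166315: 166315 = 5 · 29 · 31 · 37.
φ(166315) = 166315 · (1 − 1/5) · (1 − 1/29) · (1 − 1/31) · (1 − 1/37)
       = 166315 · 120960/166315 = 120960.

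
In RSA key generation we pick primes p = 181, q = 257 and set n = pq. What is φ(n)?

φ(pq) = (p−1)(q−1) = 180 · 256 = 46080.

46080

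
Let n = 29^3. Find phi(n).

φ(24389) = 24389 · (1 − 1/29)
       = 24389 · 28/29 = 23548.

23548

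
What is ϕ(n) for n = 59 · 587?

φ(34633) = 34633 · (1 − 1/59) · (1 − 1/587)
       = 34633 · 33988/34633 = 33988.

33988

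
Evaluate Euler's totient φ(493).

448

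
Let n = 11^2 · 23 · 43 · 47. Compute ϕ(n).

4675440

φ(5624443) = 5624443 · (1 − 1/11) · (1 − 1/23) · (1 − 1/43) · (1 − 1/47)
       = 5624443 · 425040/511313 = 4675440.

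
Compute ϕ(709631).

584064

709631 = 13^3 · 17 · 19.
φ(709631) = 709631 · (1 − 1/13) · (1 − 1/17) · (1 − 1/19)
       = 709631 · 3456/4199 = 584064.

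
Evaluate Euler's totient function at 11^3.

1210

φ(11^3) = 11^2·(11−1) = 121·10 = 1210.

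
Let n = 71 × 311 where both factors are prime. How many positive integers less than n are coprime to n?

21700

φ(n) = (p − 1)(q − 1) = (71−1)(311−1) = 70·310 = 21700.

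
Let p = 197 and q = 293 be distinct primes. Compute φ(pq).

57232

φ(57721) = 57721 · (1 − 1/197) · (1 − 1/293)
       = 57721 · 57232/57721 = 57232.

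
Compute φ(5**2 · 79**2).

123240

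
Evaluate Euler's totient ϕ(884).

384

First factor: 884 = 2^2 · 13 · 17.
φ(884) = 884 · (1 − 1/2) · (1 − 1/13) · (1 − 1/17)
       = 884 · 192/442 = 384.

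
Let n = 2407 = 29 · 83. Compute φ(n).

2296

φ(2407) = 2407 · (1 − 1/29) · (1 − 1/83)
       = 2407 · 2296/2407 = 2296.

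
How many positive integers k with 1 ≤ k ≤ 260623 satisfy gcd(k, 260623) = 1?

211680

First factor: 260623 = 11 × 19 × 29 × 43.
φ(260623) = 260623 · (1 − 1/11) · (1 − 1/19) · (1 − 1/29) · (1 − 1/43)
       = 260623 · 211680/260623 = 211680.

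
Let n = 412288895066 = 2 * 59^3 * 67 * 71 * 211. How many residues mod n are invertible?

195881439600

φ(412288895066) = 412288895066 · (1 − 1/2) · (1 − 1/59) · (1 − 1/67) · (1 − 1/71) · (1 − 1/211)
       = 412288895066 · 56271600/118439786 = 195881439600.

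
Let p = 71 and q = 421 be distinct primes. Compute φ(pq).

φ(pq) = (p−1)(q−1) = 70 · 420 = 29400.

29400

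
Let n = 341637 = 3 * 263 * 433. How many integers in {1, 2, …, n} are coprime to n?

φ(341637) = 341637 · (1 − 1/3) · (1 − 1/263) · (1 − 1/433)
       = 341637 · 226368/341637 = 226368.

226368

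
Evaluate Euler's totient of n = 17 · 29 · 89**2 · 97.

φ(378790141) = 378790141 · (1 − 1/17) · (1 − 1/29) · (1 − 1/89) · (1 − 1/97)
       = 378790141 · 3784704/4256069 = 336838656.

336838656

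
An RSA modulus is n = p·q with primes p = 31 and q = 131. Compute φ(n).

φ(31) = 31 − 1 = 30.
φ(131) = 131 − 1 = 130.
Multiply: 30 · 130 = 3900.

3900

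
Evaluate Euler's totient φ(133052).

133052 = 2^2 * 29 * 31 * 37.
φ(2^2) = 2^1·(2−1) = 2·1 = 2.
φ(29) = 29 − 1 = 28.
φ(31) = 31 − 1 = 30.
φ(37) = 37 − 1 = 36.
φ(133052) = 2 × 28 × 30 × 36 = 60480.

60480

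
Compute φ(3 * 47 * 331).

30360

φ(46671) = 46671 · (1 − 1/3) · (1 − 1/47) · (1 − 1/331)
       = 46671 · 30360/46671 = 30360.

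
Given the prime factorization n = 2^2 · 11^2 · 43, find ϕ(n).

9240

φ(20812) = 20812 · (1 − 1/2) · (1 − 1/11) · (1 − 1/43)
       = 20812 · 420/946 = 9240.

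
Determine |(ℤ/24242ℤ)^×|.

First factor: 24242 = 2 · 17 · 23 · 31.
φ(24242) = 24242 · (1 − 1/2) · (1 − 1/17) · (1 − 1/23) · (1 − 1/31)
       = 24242 · 10560/24242 = 10560.

10560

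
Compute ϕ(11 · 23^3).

116380

φ(11) = 11 − 1 = 10.
φ(23^3) = 23^2·(23−1) = 529·22 = 11638.
Since φ is multiplicative, φ(133837) = 10 · 11638 = 116380.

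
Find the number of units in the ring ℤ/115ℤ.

88

First factor: 115 = 5 × 23.
φ(5) = 5 − 1 = 4.
φ(23) = 23 − 1 = 22.
φ(115) = 4 × 22 = 88.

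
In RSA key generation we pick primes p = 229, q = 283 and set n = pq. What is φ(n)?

φ(64807) = 64807 · (1 − 1/229) · (1 − 1/283)
       = 64807 · 64296/64807 = 64296.

64296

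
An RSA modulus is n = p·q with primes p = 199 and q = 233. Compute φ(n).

45936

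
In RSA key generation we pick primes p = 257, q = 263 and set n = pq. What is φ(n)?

67072

φ(pq) = (p−1)(q−1) = 256 · 262 = 67072.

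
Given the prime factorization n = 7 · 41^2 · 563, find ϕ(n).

φ(6624821) = 6624821 · (1 − 1/7) · (1 − 1/41) · (1 − 1/563)
       = 6624821 · 134880/161581 = 5530080.

5530080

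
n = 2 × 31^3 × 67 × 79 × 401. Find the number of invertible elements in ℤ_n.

59366736000

φ(2) = 2 − 1 = 1.
φ(31^3) = 31^3 − 31^2 = 29791 − 961 = 28830.
φ(67) = 67 − 1 = 66.
φ(79) = 79 − 1 = 78.
φ(401) = 401 − 1 = 400.
Multiply: 1 · 28830 · 66 · 78 · 400 = 59366736000.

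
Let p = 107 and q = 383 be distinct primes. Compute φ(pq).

φ(n) = (p − 1)(q − 1) = (107−1)(383−1) = 106·382 = 40492.

40492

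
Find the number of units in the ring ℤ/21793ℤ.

19440

Factor 21793: 21793 = 19 * 31 * 37.
φ(19) = 19 − 1 = 18.
φ(31) = 31 − 1 = 30.
φ(37) = 37 − 1 = 36.
φ(21793) = 18 × 30 × 36 = 19440.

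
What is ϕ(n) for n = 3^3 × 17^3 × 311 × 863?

22241255040

φ(3^3) = 3^3 − 3^2 = 27 − 9 = 18.
φ(17^3) = 17^3 − 17^2 = 4913 − 289 = 4624.
φ(311) = 311 − 1 = 310.
φ(863) = 863 − 1 = 862.
Since φ is multiplicative, φ(35602599843) = 18 · 4624 · 310 · 862 = 22241255040.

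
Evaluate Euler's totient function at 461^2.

212060

φ(461^2) = 461^1·(461−1) = 461·460 = 212060.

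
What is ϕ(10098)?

2880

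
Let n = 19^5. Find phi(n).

φ(2476099) = 2476099 · (1 − 1/19)
       = 2476099 · 18/19 = 2345778.

2345778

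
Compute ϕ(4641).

2304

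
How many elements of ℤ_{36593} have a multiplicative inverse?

33264

First factor: 36593 = 23 · 37 · 43.
φ(23) = 23 − 1 = 22.
φ(37) = 37 − 1 = 36.
φ(43) = 43 − 1 = 42.
φ(36593) = 22 × 36 × 42 = 33264.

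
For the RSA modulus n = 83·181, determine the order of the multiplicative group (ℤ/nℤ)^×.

14760

φ(15023) = 15023 · (1 − 1/83) · (1 − 1/181)
       = 15023 · 14760/15023 = 14760.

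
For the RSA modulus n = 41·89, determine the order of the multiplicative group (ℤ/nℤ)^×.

3520

φ(pq) = (p−1)(q−1) = 40 · 88 = 3520.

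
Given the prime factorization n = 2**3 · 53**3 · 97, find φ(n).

56090112

φ(2^3) = 2^2·(2−1) = 4·1 = 4.
φ(53^3) = 53^3 − 53^2 = 148877 − 2809 = 146068.
φ(97) = 97 − 1 = 96.
φ(115528552) = 4 × 146068 × 96 = 56090112.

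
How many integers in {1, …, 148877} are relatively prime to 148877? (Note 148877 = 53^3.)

φ(148877) = 148877 · (1 − 1/53)
       = 148877 · 52/53 = 146068.

146068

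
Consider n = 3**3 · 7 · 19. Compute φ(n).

φ(3^3) = 3^2·(3−1) = 9·2 = 18.
φ(7) = 7 − 1 = 6.
φ(19) = 19 − 1 = 18.
Multiply: 18 · 6 · 18 = 1944.

1944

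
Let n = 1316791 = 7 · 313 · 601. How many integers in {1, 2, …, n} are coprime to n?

φ(7) = 7 − 1 = 6.
φ(313) = 313 − 1 = 312.
φ(601) = 601 − 1 = 600.
φ(1316791) = 6 × 312 × 600 = 1123200.

1123200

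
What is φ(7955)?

6048

Factor 7955: 7955 = 5 · 37 · 43.
φ(5) = 5 − 1 = 4.
φ(37) = 37 − 1 = 36.
φ(43) = 43 − 1 = 42.
φ(7955) = 4 × 36 × 42 = 6048.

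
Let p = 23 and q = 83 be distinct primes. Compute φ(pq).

1804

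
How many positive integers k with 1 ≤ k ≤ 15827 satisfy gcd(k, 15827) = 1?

15827 = 7**2 · 17 · 19.
φ(15827) = 15827 · (1 − 1/7) · (1 − 1/17) · (1 − 1/19)
       = 15827 · 1728/2261 = 12096.

12096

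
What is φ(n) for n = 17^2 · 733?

φ(211837) = 211837 · (1 − 1/17) · (1 − 1/733)
       = 211837 · 11712/12461 = 199104.

199104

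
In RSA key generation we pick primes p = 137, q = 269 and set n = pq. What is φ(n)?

36448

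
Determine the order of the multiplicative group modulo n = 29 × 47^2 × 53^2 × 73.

12012279552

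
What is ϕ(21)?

Prime factorization: 21 = 3 · 7.
φ(21) = 21 · (1 − 1/3) · (1 − 1/7)
       = 21 · 12/21 = 12.

12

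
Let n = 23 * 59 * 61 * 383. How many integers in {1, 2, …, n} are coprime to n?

φ(31703591) = 31703591 · (1 − 1/23) · (1 − 1/59) · (1 − 1/61) · (1 − 1/383)
       = 31703591 · 29245920/31703591 = 29245920.

29245920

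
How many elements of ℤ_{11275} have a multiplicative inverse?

8000

Prime factorization: 11275 = 5**2 × 11 × 41.
φ(11275) = 11275 · (1 − 1/5) · (1 − 1/11) · (1 − 1/41)
       = 11275 · 1600/2255 = 8000.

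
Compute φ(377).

Prime factorization: 377 = 13 · 29.
φ(377) = 377 · (1 − 1/13) · (1 − 1/29)
       = 377 · 336/377 = 336.

336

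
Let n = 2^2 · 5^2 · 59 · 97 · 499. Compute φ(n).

110914560

φ(2^2) = 2^2 − 2^1 = 4 − 2 = 2.
φ(5^2) = 5^2 − 5^1 = 25 − 5 = 20.
φ(59) = 59 − 1 = 58.
φ(97) = 97 − 1 = 96.
φ(499) = 499 − 1 = 498.
Since φ is multiplicative, φ(285577700) = 2 · 20 · 58 · 96 · 498 = 110914560.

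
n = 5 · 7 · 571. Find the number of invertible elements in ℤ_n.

φ(19985) = 19985 · (1 − 1/5) · (1 − 1/7) · (1 − 1/571)
       = 19985 · 13680/19985 = 13680.

13680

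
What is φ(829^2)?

686412

φ(829^2) = 829^2 − 829^1 = 687241 − 829 = 686412.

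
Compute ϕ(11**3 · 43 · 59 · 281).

825316800

φ(948865907) = 948865907 · (1 − 1/11) · (1 − 1/43) · (1 − 1/59) · (1 − 1/281)
       = 948865907 · 6820800/7841867 = 825316800.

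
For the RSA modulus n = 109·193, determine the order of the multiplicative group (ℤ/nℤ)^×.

20736

φ(n) = (p − 1)(q − 1) = (109−1)(193−1) = 108·192 = 20736.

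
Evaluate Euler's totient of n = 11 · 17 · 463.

φ(11) = 11 − 1 = 10.
φ(17) = 17 − 1 = 16.
φ(463) = 463 − 1 = 462.
Since φ is multiplicative, φ(86581) = 10 · 16 · 462 = 73920.

73920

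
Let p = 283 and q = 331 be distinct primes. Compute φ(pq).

93060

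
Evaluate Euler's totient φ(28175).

First factor: 28175 = 5**2 × 7**2 × 23.
φ(28175) = 28175 · (1 − 1/5) · (1 − 1/7) · (1 − 1/23)
       = 28175 · 528/805 = 18480.

18480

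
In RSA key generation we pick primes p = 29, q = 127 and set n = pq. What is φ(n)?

3528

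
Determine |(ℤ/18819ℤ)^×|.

First factor: 18819 = 3**3 · 17 · 41.
φ(18819) = 18819 · (1 − 1/3) · (1 − 1/17) · (1 − 1/41)
       = 18819 · 1280/2091 = 11520.

11520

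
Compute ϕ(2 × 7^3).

294

φ(2) = 2 − 1 = 1.
φ(7^3) = 7^3 − 7^2 = 343 − 49 = 294.
φ(686) = 1 × 294 = 294.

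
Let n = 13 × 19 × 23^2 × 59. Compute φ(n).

6339168

φ(13) = 13 − 1 = 12.
φ(19) = 19 − 1 = 18.
φ(23^2) = 23^2 − 23^1 = 529 − 23 = 506.
φ(59) = 59 − 1 = 58.
φ(7709117) = 12 × 18 × 506 × 58 = 6339168.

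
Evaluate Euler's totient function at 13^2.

φ(169) = 169 · (1 − 1/13)
       = 169 · 12/13 = 156.

156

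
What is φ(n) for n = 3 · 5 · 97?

φ(1455) = 1455 · (1 − 1/3) · (1 − 1/5) · (1 − 1/97)
       = 1455 · 768/1455 = 768.

768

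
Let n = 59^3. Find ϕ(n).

φ(59^3) = 59^3 − 59^2 = 205379 − 3481 = 201898.

201898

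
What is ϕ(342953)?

Prime factorization: 342953 = 13 · 23 · 31 · 37.
φ(13) = 13 − 1 = 12.
φ(23) = 23 − 1 = 22.
φ(31) = 31 − 1 = 30.
φ(37) = 37 − 1 = 36.
Multiply: 12 · 22 · 30 · 36 = 285120.

285120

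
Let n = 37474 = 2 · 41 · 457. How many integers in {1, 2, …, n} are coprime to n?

18240

φ(2) = 2 − 1 = 1.
φ(41) = 41 − 1 = 40.
φ(457) = 457 − 1 = 456.
Multiply: 1 · 40 · 456 = 18240.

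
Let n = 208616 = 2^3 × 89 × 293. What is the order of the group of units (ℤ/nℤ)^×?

φ(2^3) = 2^2·(2−1) = 4·1 = 4.
φ(89) = 89 − 1 = 88.
φ(293) = 293 − 1 = 292.
Since φ is multiplicative, φ(208616) = 4 · 88 · 292 = 102784.

102784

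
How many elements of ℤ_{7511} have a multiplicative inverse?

First factor: 7511 = 7 · 29 · 37.
φ(7511) = 7511 · (1 − 1/7) · (1 − 1/29) · (1 − 1/37)
       = 7511 · 6048/7511 = 6048.

6048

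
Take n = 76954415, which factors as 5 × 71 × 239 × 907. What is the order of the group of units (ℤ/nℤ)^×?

60375840

φ(76954415) = 76954415 · (1 − 1/5) · (1 − 1/71) · (1 − 1/239) · (1 − 1/907)
       = 76954415 · 60375840/76954415 = 60375840.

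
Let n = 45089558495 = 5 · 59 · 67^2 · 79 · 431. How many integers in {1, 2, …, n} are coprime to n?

φ(45089558495) = 45089558495 · (1 − 1/5) · (1 − 1/59) · (1 − 1/67) · (1 − 1/79) · (1 − 1/431)
       = 45089558495 · 513564480/672978485 = 34408820160.

34408820160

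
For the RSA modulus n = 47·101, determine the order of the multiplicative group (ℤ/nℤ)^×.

φ(47) = 47 − 1 = 46.
φ(101) = 101 − 1 = 100.
φ(4747) = 46 × 100 = 4600.

4600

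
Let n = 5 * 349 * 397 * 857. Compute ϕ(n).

471854592

φ(5) = 5 − 1 = 4.
φ(349) = 349 − 1 = 348.
φ(397) = 397 − 1 = 396.
φ(857) = 857 − 1 = 856.
φ(593699605) = 4 × 348 × 396 × 856 = 471854592.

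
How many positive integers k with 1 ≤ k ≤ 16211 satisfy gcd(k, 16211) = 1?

14112

16211 = 13 × 29 × 43.
φ(13) = 13 − 1 = 12.
φ(29) = 29 − 1 = 28.
φ(43) = 43 − 1 = 42.
Multiply: 12 · 28 · 42 = 14112.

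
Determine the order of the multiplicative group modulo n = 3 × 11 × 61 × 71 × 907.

76104000

φ(3) = 3 − 1 = 2.
φ(11) = 11 − 1 = 10.
φ(61) = 61 − 1 = 60.
φ(71) = 71 − 1 = 70.
φ(907) = 907 − 1 = 906.
Since φ is multiplicative, φ(129631161) = 2 · 10 · 60 · 70 · 906 = 76104000.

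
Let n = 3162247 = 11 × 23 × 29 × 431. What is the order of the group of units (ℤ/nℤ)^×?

2648800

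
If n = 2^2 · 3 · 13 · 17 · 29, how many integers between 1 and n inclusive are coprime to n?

φ(2^2) = 2^2 − 2^1 = 4 − 2 = 2.
φ(3) = 3 − 1 = 2.
φ(13) = 13 − 1 = 12.
φ(17) = 17 − 1 = 16.
φ(29) = 29 − 1 = 28.
φ(76908) = 2 × 2 × 12 × 16 × 28 = 21504.

21504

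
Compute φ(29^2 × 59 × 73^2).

φ(29^2) = 29^1·(29−1) = 29·28 = 812.
φ(59) = 59 − 1 = 58.
φ(73^2) = 73^1·(73−1) = 73·72 = 5256.
Multiply: 812 · 58 · 5256 = 247536576.

247536576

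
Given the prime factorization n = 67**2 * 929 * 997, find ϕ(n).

φ(67^2) = 67^1·(67−1) = 67·66 = 4422.
φ(929) = 929 − 1 = 928.
φ(997) = 997 − 1 = 996.
φ(4157770157) = 4422 × 928 × 996 = 4087201536.

4087201536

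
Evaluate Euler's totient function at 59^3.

201898

φ(205379) = 205379 · (1 − 1/59)
       = 205379 · 58/59 = 201898.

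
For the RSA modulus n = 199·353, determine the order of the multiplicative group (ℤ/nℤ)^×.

φ(199) = 199 − 1 = 198.
φ(353) = 353 − 1 = 352.
Multiply: 198 · 352 = 69696.

69696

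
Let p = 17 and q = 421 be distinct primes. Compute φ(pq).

6720

φ(n) = (p − 1)(q − 1) = (17−1)(421−1) = 16·420 = 6720.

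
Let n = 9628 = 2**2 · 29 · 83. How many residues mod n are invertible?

φ(9628) = 9628 · (1 − 1/2) · (1 − 1/29) · (1 − 1/83)
       = 9628 · 2296/4814 = 4592.

4592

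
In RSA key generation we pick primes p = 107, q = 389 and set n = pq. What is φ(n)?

φ(41623) = 41623 · (1 − 1/107) · (1 − 1/389)
       = 41623 · 41128/41623 = 41128.

41128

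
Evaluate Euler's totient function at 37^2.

φ(37^2) = 37^1·(37−1) = 37·36 = 1332.

1332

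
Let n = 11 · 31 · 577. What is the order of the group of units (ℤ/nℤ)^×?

φ(196757) = 196757 · (1 − 1/11) · (1 − 1/31) · (1 − 1/577)
       = 196757 · 172800/196757 = 172800.

172800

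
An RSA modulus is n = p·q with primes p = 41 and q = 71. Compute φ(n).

2800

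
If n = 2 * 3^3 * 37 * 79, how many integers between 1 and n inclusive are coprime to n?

50544

φ(157842) = 157842 · (1 − 1/2) · (1 − 1/3) · (1 − 1/37) · (1 − 1/79)
       = 157842 · 5616/17538 = 50544.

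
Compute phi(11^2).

110

φ(121) = 121 · (1 − 1/11)
       = 121 · 10/11 = 110.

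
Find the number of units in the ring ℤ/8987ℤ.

Prime factorization: 8987 = 11 * 19 * 43.
φ(8987) = 8987 · (1 − 1/11) · (1 − 1/19) · (1 − 1/43)
       = 8987 · 7560/8987 = 7560.

7560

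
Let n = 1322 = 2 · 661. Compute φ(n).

φ(1322) = 1322 · (1 − 1/2) · (1 − 1/661)
       = 1322 · 660/1322 = 660.

660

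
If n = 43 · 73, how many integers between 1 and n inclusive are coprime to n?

3024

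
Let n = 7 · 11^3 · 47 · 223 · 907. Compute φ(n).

67170042720

φ(88569889639) = 88569889639 · (1 − 1/7) · (1 − 1/11) · (1 − 1/47) · (1 − 1/223) · (1 − 1/907)
       = 88569889639 · 555124320/731982559 = 67170042720.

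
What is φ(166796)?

66528

Prime factorization: 166796 = 2**2 · 7**2 · 23 · 37.
φ(2^2) = 2^2 − 2^1 = 4 − 2 = 2.
φ(7^2) = 7^1·(7−1) = 7·6 = 42.
φ(23) = 23 − 1 = 22.
φ(37) = 37 − 1 = 36.
φ(166796) = 2 × 42 × 22 × 36 = 66528.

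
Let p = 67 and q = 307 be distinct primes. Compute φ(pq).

φ(20569) = 20569 · (1 − 1/67) · (1 − 1/307)
       = 20569 · 20196/20569 = 20196.

20196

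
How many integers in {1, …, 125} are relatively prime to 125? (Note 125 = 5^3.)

100

φ(125) = 125 · (1 − 1/5)
       = 125 · 4/5 = 100.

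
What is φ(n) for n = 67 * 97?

6336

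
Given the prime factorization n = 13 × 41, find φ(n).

480

φ(13) = 13 − 1 = 12.
φ(41) = 41 − 1 = 40.
Since φ is multiplicative, φ(533) = 12 · 40 = 480.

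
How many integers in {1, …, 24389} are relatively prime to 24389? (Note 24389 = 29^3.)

φ(24389) = 24389 · (1 − 1/29)
       = 24389 · 28/29 = 23548.

23548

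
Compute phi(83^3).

564898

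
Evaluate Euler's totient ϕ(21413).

16632

First factor: 21413 = 7^2 × 19 × 23.
φ(7^2) = 7^1·(7−1) = 7·6 = 42.
φ(19) = 19 − 1 = 18.
φ(23) = 23 − 1 = 22.
Since φ is multiplicative, φ(21413) = 42 · 18 · 22 = 16632.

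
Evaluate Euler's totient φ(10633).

Factor 10633: 10633 = 7^3 × 31.
φ(7^3) = 7^2·(7−1) = 49·6 = 294.
φ(31) = 31 − 1 = 30.
Since φ is multiplicative, φ(10633) = 294 · 30 = 8820.

8820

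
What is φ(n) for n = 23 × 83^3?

12427756

φ(23) = 23 − 1 = 22.
φ(83^3) = 83^2·(83−1) = 6889·82 = 564898.
Since φ is multiplicative, φ(13151101) = 22 · 564898 = 12427756.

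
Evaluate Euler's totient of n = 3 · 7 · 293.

3504

φ(6153) = 6153 · (1 − 1/3) · (1 − 1/7) · (1 − 1/293)
       = 6153 · 3504/6153 = 3504.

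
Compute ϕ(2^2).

2

φ(4) = 4 · (1 − 1/2)
       = 4 · 1/2 = 2.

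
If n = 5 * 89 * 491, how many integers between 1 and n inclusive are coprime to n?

172480

φ(5) = 5 − 1 = 4.
φ(89) = 89 − 1 = 88.
φ(491) = 491 − 1 = 490.
Since φ is multiplicative, φ(218495) = 4 · 88 · 490 = 172480.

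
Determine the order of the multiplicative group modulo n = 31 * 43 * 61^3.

281307600

φ(31) = 31 − 1 = 30.
φ(43) = 43 − 1 = 42.
φ(61^3) = 61^3 − 61^2 = 226981 − 3721 = 223260.
Multiply: 30 · 42 · 223260 = 281307600.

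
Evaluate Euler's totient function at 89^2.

φ(89^2) = 89^2 − 89^1 = 7921 − 89 = 7832.

7832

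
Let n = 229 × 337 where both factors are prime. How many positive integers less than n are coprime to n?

φ(229) = 229 − 1 = 228.
φ(337) = 337 − 1 = 336.
Since φ is multiplicative, φ(77173) = 228 · 336 = 76608.

76608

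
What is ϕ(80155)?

Factor 80155: 80155 = 5 · 17 · 23 · 41.
φ(5) = 5 − 1 = 4.
φ(17) = 17 − 1 = 16.
φ(23) = 23 − 1 = 22.
φ(41) = 41 − 1 = 40.
φ(80155) = 4 × 16 × 22 × 40 = 56320.

56320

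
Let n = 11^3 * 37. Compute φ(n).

φ(49247) = 49247 · (1 − 1/11) · (1 − 1/37)
       = 49247 · 360/407 = 43560.

43560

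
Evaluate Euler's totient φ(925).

720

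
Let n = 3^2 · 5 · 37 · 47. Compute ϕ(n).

φ(3^2) = 3^2 − 3^1 = 9 − 3 = 6.
φ(5) = 5 − 1 = 4.
φ(37) = 37 − 1 = 36.
φ(47) = 47 − 1 = 46.
φ(78255) = 6 × 4 × 36 × 46 = 39744.

39744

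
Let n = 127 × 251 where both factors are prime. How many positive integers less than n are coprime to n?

31500

φ(31877) = 31877 · (1 − 1/127) · (1 − 1/251)
       = 31877 · 31500/31877 = 31500.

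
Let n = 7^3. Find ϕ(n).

φ(7^3) = 7^3 − 7^2 = 343 − 49 = 294.

294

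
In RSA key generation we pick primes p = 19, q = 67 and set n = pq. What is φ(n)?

φ(1273) = 1273 · (1 − 1/19) · (1 − 1/67)
       = 1273 · 1188/1273 = 1188.

1188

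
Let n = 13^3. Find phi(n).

φ(2197) = 2197 · (1 − 1/13)
       = 2197 · 12/13 = 2028.

2028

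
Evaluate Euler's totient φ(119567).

119567 = 7 * 19 * 29 * 31.
φ(119567) = 119567 · (1 − 1/7) · (1 − 1/19) · (1 − 1/29) · (1 − 1/31)
       = 119567 · 90720/119567 = 90720.

90720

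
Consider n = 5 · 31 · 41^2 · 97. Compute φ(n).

18892800

φ(25273835) = 25273835 · (1 − 1/5) · (1 − 1/31) · (1 − 1/41) · (1 − 1/97)
       = 25273835 · 460800/616435 = 18892800.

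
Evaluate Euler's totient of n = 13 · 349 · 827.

3449376

φ(3752099) = 3752099 · (1 − 1/13) · (1 − 1/349) · (1 − 1/827)
       = 3752099 · 3449376/3752099 = 3449376.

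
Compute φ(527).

480

First factor: 527 = 17 * 31.
φ(17) = 17 − 1 = 16.
φ(31) = 31 − 1 = 30.
Multiply: 16 · 30 = 480.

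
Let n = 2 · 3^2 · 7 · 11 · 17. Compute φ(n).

5760

φ(2) = 2 − 1 = 1.
φ(3^2) = 3^1·(3−1) = 3·2 = 6.
φ(7) = 7 − 1 = 6.
φ(11) = 11 − 1 = 10.
φ(17) = 17 − 1 = 16.
φ(23562) = 1 × 6 × 6 × 10 × 16 = 5760.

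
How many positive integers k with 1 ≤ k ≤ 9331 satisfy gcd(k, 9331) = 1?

Prime factorization: 9331 = 7 × 31 × 43.
φ(9331) = 9331 · (1 − 1/7) · (1 − 1/31) · (1 − 1/43)
       = 9331 · 7560/9331 = 7560.

7560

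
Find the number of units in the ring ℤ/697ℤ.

640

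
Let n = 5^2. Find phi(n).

φ(5^2) = 5^1·(5−1) = 5·4 = 20.

20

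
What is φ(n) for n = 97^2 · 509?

φ(97^2) = 97^1·(97−1) = 97·96 = 9312.
φ(509) = 509 − 1 = 508.
Multiply: 9312 · 508 = 4730496.

4730496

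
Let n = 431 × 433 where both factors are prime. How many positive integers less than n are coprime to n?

185760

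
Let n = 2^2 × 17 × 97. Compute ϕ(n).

3072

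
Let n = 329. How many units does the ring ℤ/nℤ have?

276

First factor: 329 = 7 · 47.
φ(329) = 329 · (1 − 1/7) · (1 − 1/47)
       = 329 · 276/329 = 276.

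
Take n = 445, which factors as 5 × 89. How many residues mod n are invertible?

φ(5) = 5 − 1 = 4.
φ(89) = 89 − 1 = 88.
Multiply: 4 · 88 = 352.

352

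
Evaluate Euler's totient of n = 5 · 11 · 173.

φ(5) = 5 − 1 = 4.
φ(11) = 11 − 1 = 10.
φ(173) = 173 − 1 = 172.
Multiply: 4 · 10 · 172 = 6880.

6880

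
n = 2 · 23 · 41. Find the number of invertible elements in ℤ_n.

880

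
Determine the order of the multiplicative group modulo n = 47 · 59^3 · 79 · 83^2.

φ(47) = 47 − 1 = 46.
φ(59^3) = 59^3 − 59^2 = 205379 − 3481 = 201898.
φ(79) = 79 − 1 = 78.
φ(83^2) = 83^1·(83−1) = 83·82 = 6806.
Multiply: 46 · 201898 · 78 · 6806 = 4930334623344.

4930334623344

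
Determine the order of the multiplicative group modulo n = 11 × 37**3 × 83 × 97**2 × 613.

230310739998720

φ(11) = 11 − 1 = 10.
φ(37^3) = 37^3 − 37^2 = 50653 − 1369 = 49284.
φ(83) = 83 − 1 = 82.
φ(97^2) = 97^2 − 97^1 = 9409 − 97 = 9312.
φ(613) = 613 − 1 = 612.
Multiply: 10 · 49284 · 82 · 9312 · 612 = 230310739998720.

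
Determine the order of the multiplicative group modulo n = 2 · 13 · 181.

φ(2) = 2 − 1 = 1.
φ(13) = 13 − 1 = 12.
φ(181) = 181 − 1 = 180.
Multiply: 1 · 12 · 180 = 2160.

2160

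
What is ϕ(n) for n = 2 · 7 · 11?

60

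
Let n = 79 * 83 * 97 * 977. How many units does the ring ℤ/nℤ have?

599279616

φ(621400333) = 621400333 · (1 − 1/79) · (1 − 1/83) · (1 − 1/97) · (1 − 1/977)
       = 621400333 · 599279616/621400333 = 599279616.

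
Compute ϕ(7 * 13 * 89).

6336

φ(8099) = 8099 · (1 − 1/7) · (1 − 1/13) · (1 − 1/89)
       = 8099 · 6336/8099 = 6336.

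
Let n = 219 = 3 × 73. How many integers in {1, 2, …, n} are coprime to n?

φ(3) = 3 − 1 = 2.
φ(73) = 73 − 1 = 72.
Since φ is multiplicative, φ(219) = 2 · 72 = 144.

144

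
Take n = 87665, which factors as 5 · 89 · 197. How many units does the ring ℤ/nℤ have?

68992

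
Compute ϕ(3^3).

φ(27) = 27 · (1 − 1/3)
       = 27 · 2/3 = 18.

18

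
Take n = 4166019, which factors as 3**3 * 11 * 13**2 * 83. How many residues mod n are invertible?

φ(3^3) = 3^3 − 3^2 = 27 − 9 = 18.
φ(11) = 11 − 1 = 10.
φ(13^2) = 13^1·(13−1) = 13·12 = 156.
φ(83) = 83 − 1 = 82.
φ(4166019) = 18 × 10 × 156 × 82 = 2302560.

2302560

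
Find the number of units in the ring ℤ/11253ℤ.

6600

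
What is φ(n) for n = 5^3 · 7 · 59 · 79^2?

φ(5^3) = 5^3 − 5^2 = 125 − 25 = 100.
φ(7) = 7 − 1 = 6.
φ(59) = 59 − 1 = 58.
φ(79^2) = 79^1·(79−1) = 79·78 = 6162.
φ(322191625) = 100 × 6 × 58 × 6162 = 214437600.

214437600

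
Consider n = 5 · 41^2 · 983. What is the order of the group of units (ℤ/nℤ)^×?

6441920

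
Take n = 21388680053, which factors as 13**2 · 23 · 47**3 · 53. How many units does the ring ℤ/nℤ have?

18134440896

φ(21388680053) = 21388680053 · (1 − 1/13) · (1 − 1/23) · (1 − 1/47) · (1 − 1/53)
       = 21388680053 · 631488/744809 = 18134440896.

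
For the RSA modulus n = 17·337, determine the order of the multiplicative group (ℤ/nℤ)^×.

φ(pq) = (p−1)(q−1) = 16 · 336 = 5376.

5376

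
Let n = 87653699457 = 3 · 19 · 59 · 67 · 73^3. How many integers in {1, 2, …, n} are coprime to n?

52875275904

φ(3) = 3 − 1 = 2.
φ(19) = 19 − 1 = 18.
φ(59) = 59 − 1 = 58.
φ(67) = 67 − 1 = 66.
φ(73^3) = 73^2·(73−1) = 5329·72 = 383688.
φ(87653699457) = 2 × 18 × 58 × 66 × 383688 = 52875275904.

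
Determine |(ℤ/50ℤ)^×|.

20

Prime factorization: 50 = 2 × 5^2.
φ(50) = 50 · (1 − 1/2) · (1 − 1/5)
       = 50 · 4/10 = 20.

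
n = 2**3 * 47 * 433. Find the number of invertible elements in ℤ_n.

79488

φ(2^3) = 2^3 − 2^2 = 8 − 4 = 4.
φ(47) = 47 − 1 = 46.
φ(433) = 433 − 1 = 432.
φ(162808) = 4 × 46 × 432 = 79488.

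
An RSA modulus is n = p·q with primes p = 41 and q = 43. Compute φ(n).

φ(pq) = (p−1)(q−1) = 40 · 42 = 1680.

1680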